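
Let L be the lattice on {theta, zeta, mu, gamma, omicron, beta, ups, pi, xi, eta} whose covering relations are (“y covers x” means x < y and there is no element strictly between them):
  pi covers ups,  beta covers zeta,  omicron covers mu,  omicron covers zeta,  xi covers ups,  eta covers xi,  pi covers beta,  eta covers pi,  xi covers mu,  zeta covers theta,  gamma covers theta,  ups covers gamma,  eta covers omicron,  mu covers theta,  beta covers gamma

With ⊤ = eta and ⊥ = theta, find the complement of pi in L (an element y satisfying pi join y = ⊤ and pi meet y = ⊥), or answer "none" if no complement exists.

mu

Need y with pi ∨ y = eta and pi ∧ y = theta.
Checking each element gives: mu.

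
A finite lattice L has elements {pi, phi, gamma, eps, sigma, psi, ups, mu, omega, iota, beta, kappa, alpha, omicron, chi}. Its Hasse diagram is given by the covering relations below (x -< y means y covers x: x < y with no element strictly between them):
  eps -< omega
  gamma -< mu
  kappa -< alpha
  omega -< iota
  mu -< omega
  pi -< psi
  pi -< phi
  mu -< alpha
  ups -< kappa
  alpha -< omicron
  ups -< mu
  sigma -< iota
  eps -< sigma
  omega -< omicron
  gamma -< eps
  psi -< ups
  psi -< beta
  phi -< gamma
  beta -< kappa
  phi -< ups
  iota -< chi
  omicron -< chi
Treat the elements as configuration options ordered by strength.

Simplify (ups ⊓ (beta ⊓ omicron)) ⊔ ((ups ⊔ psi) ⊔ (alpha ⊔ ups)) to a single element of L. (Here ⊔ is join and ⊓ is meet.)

beta ∧ omicron = beta
ups ∧ beta = psi
ups ∨ psi = ups
alpha ∨ ups = alpha
ups ∨ alpha = alpha
psi ∨ alpha = alpha

alpha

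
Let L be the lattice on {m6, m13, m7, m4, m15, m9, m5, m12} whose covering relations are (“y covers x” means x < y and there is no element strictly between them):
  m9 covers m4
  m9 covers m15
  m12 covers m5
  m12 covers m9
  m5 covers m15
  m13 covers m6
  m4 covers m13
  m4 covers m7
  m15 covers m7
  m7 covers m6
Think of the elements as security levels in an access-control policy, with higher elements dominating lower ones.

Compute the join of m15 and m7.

m15

Common upper bounds of {m15, m7}: m12, m15, m5, m9.
The least among these is m15.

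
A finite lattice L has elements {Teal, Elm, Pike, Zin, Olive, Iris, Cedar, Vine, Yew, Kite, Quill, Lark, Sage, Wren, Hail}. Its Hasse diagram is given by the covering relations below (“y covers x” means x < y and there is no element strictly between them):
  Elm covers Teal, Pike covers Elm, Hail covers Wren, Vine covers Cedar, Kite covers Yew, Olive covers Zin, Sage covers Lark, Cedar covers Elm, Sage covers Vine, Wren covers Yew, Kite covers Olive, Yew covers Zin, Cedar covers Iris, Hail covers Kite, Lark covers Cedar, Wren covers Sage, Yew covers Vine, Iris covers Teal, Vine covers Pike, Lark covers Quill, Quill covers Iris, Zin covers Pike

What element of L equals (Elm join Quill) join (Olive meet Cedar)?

Lark

Elm ∨ Quill = Lark
Olive ∧ Cedar = Elm
Lark ∨ Elm = Lark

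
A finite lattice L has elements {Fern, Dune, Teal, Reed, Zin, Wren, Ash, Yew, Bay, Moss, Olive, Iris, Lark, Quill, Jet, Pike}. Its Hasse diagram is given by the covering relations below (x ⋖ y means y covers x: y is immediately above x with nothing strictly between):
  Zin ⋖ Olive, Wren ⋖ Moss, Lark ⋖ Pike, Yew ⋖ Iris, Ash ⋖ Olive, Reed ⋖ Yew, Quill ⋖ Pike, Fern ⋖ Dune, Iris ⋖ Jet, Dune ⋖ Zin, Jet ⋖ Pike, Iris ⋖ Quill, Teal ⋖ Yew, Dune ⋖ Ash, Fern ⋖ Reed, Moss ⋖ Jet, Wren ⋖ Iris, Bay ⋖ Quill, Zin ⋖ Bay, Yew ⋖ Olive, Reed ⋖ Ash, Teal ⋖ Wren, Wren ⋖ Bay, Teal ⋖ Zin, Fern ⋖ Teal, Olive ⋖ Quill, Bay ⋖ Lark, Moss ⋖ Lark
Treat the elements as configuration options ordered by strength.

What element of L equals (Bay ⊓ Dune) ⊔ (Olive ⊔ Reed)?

Bay ∧ Dune = Dune
Olive ∨ Reed = Olive
Dune ∨ Olive = Olive

Olive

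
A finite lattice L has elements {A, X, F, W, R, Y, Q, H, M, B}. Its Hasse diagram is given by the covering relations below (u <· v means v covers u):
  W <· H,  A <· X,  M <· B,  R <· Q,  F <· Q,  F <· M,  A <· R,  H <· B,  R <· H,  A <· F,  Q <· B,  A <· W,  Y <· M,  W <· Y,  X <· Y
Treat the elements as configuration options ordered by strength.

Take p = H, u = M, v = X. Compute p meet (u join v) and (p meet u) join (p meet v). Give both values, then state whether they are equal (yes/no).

W; W; yes

u join v = M, so p meet (u join v) = H meet M = W.
p meet u = W and p meet v = A, so (p meet u) join (p meet v) = W join A = W.
Equal: yes.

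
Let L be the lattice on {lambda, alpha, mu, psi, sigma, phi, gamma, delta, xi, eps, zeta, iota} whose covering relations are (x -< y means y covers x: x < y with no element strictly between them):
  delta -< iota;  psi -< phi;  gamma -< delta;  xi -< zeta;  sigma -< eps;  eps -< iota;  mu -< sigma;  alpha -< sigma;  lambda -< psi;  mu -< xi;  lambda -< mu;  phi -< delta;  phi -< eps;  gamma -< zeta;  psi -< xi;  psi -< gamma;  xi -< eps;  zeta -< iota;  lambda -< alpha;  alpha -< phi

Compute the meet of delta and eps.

phi

Common lower bounds of {delta, eps}: alpha, lambda, phi, psi.
The greatest among these is phi.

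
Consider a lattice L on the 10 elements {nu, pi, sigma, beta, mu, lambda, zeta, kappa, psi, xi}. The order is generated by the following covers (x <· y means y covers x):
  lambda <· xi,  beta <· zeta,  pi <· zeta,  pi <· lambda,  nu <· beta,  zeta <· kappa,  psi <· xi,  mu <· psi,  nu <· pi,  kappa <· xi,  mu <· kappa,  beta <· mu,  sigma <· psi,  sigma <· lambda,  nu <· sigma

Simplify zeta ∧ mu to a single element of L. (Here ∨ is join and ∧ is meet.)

zeta ∧ mu = beta

beta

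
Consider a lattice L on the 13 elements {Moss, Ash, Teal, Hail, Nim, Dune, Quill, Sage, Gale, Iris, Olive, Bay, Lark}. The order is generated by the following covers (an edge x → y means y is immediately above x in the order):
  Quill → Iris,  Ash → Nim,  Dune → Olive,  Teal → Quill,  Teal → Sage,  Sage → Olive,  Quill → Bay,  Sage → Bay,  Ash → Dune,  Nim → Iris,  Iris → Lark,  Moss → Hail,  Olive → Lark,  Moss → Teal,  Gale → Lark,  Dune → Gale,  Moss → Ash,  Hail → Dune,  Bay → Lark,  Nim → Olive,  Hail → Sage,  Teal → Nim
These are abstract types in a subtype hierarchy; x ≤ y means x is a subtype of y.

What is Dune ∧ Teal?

Common lower bounds of {Dune, Teal}: Moss.
The greatest among these is Moss.

Moss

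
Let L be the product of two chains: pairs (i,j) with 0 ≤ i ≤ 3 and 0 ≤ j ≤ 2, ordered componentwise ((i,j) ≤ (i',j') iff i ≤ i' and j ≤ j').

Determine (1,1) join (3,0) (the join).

(3,1)

In a product of chains, the join is componentwise max, giving (3,1).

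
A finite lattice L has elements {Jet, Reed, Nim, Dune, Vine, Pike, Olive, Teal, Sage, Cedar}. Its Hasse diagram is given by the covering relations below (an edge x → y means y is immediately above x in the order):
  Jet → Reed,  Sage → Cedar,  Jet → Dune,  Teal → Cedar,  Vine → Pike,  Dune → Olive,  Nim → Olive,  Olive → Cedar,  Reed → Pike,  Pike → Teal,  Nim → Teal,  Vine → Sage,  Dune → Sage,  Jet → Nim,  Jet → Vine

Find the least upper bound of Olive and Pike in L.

Cedar

Common upper bounds of {Olive, Pike}: Cedar.
The least among these is Cedar.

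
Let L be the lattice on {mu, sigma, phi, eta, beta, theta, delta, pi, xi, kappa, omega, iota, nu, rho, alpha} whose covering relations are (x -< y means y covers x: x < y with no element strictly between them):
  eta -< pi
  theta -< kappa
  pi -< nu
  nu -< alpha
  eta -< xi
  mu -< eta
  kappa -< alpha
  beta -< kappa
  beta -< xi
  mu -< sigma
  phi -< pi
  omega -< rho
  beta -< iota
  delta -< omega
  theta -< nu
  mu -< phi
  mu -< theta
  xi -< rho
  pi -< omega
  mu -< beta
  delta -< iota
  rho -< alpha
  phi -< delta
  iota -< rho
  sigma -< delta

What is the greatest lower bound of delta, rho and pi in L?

Common lower bounds of {delta, rho, pi}: mu, phi.
The greatest among these is phi.

phi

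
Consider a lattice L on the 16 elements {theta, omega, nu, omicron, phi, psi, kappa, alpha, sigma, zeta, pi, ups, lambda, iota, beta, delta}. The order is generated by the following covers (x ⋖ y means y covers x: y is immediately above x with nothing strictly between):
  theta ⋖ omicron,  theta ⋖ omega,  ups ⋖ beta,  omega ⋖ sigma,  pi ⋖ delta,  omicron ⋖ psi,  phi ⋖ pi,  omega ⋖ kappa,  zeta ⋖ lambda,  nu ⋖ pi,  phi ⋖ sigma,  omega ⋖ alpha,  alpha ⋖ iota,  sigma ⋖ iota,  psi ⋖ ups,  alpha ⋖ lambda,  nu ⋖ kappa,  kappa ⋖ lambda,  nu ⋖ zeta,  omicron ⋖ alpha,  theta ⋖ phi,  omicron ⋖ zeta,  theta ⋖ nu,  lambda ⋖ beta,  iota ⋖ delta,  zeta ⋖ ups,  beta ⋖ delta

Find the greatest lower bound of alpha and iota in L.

alpha

Common lower bounds of {alpha, iota}: alpha, omega, omicron, theta.
The greatest among these is alpha.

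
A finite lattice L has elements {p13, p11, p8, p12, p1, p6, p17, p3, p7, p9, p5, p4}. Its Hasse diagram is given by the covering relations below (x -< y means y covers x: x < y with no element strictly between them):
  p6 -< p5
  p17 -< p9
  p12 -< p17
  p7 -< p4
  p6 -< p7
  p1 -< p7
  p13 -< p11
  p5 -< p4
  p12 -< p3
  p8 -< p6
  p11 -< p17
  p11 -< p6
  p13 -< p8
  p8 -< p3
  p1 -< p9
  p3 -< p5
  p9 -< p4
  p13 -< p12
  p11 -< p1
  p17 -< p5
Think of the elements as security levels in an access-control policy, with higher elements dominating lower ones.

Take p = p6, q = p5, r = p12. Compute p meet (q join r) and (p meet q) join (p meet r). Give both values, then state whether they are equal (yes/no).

p6; p6; yes

q join r = p5, so p meet (q join r) = p6 meet p5 = p6.
p meet q = p6 and p meet r = p13, so (p meet q) join (p meet r) = p6 join p13 = p6.
Equal: yes.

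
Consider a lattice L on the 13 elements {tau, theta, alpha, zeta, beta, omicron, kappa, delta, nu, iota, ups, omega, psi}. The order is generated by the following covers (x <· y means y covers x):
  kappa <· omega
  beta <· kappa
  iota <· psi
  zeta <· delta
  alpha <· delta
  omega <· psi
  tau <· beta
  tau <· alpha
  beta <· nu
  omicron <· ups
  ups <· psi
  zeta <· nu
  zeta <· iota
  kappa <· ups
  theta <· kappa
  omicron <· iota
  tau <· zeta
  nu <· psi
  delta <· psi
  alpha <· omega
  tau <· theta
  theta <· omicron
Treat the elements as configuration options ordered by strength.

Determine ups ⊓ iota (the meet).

Common lower bounds of {ups, iota}: omicron, tau, theta.
The greatest among these is omicron.

omicron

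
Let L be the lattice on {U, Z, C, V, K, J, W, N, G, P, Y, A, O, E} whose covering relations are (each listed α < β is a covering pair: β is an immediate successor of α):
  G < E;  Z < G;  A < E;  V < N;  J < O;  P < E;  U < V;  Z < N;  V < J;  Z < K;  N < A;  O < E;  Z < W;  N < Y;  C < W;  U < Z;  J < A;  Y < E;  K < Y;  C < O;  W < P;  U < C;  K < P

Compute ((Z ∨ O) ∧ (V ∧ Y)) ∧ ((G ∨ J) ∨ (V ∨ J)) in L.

V

Z ∨ O = E
V ∧ Y = V
E ∧ V = V
G ∨ J = E
V ∨ J = J
E ∨ J = E
V ∧ E = V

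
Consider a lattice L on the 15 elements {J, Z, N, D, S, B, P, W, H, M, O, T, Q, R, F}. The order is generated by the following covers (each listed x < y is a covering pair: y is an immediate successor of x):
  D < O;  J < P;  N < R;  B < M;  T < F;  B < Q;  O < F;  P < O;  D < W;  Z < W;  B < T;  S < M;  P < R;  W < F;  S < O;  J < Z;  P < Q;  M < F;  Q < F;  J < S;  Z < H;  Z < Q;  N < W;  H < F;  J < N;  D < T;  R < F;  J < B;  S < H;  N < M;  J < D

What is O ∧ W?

D

Common lower bounds of {O, W}: D, J.
The greatest among these is D.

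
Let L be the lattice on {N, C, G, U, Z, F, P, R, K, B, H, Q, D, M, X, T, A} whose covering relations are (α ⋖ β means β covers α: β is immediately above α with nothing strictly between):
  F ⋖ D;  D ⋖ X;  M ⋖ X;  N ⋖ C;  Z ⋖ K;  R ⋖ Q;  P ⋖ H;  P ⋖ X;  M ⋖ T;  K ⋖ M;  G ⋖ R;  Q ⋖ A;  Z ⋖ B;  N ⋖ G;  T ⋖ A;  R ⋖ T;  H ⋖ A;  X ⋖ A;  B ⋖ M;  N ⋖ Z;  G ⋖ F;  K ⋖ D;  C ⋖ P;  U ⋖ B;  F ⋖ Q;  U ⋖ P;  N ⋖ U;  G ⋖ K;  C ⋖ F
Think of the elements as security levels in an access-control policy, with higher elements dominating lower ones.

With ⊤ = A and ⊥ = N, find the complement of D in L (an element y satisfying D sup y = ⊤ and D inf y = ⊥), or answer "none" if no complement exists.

For every candidate y, either D ∨ y ≠ A or D ∧ y ≠ N; no complement exists.

none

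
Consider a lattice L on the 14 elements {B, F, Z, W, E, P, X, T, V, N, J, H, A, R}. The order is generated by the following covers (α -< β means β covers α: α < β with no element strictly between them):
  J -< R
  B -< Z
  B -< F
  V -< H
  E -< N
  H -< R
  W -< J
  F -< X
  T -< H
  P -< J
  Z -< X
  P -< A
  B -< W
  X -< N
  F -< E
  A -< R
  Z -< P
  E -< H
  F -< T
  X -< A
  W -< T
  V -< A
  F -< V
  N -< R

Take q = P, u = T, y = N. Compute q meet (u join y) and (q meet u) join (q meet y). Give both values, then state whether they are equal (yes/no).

u join y = R, so q meet (u join y) = P meet R = P.
q meet u = B and q meet y = Z, so (q meet u) join (q meet y) = B join Z = Z.
Equal: no.

P; Z; no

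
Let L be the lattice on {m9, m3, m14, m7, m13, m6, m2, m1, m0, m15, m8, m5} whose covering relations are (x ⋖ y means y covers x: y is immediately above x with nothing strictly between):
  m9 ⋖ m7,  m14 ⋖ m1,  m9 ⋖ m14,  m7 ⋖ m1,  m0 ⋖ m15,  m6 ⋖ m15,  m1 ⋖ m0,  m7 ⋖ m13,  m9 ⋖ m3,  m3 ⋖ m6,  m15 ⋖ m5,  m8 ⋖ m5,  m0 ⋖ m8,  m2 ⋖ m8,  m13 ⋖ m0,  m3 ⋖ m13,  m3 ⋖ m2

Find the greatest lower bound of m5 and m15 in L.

Common lower bounds of {m5, m15}: m0, m1, m13, m14, m15, m3, m6, m7, m9.
The greatest among these is m15.

m15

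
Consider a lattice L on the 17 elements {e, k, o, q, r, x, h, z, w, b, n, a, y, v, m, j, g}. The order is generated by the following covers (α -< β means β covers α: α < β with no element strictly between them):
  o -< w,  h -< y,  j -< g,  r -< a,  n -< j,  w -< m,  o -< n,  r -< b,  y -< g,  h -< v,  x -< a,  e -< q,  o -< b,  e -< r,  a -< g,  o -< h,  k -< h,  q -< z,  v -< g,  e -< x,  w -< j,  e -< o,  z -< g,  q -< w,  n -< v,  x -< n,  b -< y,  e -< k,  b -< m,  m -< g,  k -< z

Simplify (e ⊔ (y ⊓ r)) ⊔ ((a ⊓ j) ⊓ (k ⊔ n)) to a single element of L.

a

y ∧ r = r
e ∨ r = r
a ∧ j = x
k ∨ n = v
x ∧ v = x
r ∨ x = a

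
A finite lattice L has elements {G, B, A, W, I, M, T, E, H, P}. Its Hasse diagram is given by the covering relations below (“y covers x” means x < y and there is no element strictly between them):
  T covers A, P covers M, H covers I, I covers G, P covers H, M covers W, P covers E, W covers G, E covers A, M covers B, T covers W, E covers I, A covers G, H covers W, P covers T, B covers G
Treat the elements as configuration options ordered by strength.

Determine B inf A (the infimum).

G

Common lower bounds of {B, A}: G.
The greatest among these is G.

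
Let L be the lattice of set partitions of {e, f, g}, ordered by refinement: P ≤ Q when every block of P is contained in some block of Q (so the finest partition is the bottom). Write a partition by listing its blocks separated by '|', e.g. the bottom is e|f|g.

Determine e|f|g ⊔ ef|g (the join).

ef|g

The join of e|f|g and ef|g merges any blocks that overlap across the partitions, giving ef|g.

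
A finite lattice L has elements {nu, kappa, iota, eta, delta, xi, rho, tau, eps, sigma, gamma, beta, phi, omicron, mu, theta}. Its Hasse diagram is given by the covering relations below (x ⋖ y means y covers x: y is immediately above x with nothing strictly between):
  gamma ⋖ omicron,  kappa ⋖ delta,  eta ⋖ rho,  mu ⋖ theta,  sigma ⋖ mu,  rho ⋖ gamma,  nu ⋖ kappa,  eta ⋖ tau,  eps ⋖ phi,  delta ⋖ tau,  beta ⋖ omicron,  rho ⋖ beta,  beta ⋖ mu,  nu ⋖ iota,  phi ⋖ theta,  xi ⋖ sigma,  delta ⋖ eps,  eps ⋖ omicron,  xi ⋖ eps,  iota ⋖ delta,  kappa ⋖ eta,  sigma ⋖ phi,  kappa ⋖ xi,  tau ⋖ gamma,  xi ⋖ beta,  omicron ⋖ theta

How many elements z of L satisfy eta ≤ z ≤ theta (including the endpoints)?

8

The interval [eta, theta] = {beta, eta, gamma, mu, omicron, rho, tau, theta}, which has 8 elements.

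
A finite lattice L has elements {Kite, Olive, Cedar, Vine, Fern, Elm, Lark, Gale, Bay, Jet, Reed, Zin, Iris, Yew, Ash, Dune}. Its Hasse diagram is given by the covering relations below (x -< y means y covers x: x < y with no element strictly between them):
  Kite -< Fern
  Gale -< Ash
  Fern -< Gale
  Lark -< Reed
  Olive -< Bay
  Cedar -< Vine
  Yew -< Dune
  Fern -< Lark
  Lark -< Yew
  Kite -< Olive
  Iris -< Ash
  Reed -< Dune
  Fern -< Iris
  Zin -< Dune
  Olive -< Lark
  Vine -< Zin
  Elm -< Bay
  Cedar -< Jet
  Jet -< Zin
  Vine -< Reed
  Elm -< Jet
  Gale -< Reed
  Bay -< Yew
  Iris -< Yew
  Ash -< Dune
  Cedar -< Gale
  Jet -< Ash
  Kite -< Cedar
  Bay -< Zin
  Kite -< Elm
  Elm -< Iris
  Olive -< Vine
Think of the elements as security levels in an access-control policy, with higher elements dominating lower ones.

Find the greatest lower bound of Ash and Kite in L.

Common lower bounds of {Ash, Kite}: Kite.
The greatest among these is Kite.

Kite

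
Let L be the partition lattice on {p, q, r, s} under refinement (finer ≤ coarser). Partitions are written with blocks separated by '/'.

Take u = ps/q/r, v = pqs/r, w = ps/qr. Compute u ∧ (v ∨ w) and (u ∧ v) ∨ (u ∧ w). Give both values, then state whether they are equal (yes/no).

ps/q/r; ps/q/r; yes

v ∨ w = pqrs, so u ∧ (v ∨ w) = ps/q/r ∧ pqrs = ps/q/r.
u ∧ v = ps/q/r and u ∧ w = ps/q/r, so (u ∧ v) ∨ (u ∧ w) = ps/q/r ∨ ps/q/r = ps/q/r.
Equal: yes.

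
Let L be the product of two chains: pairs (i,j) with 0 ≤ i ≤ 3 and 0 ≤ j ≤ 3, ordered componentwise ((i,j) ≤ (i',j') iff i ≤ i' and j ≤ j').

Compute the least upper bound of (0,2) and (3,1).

(3,2)

Common upper bounds of {(0,2), (3,1)}: (3,2), (3,3).
The least among these is (3,2).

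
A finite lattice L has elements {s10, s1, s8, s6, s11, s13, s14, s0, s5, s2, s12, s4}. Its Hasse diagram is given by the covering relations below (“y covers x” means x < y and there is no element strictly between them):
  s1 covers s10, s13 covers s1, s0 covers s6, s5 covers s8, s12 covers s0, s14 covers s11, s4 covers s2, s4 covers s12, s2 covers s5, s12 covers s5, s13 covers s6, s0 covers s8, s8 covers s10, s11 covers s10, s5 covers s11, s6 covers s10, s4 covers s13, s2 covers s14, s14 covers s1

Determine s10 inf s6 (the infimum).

s10

Common lower bounds of {s10, s6}: s10.
The greatest among these is s10.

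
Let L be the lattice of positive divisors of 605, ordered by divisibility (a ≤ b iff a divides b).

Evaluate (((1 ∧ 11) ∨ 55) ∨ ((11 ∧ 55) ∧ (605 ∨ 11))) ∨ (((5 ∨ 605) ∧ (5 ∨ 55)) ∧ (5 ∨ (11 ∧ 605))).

1 ∧ 11 = 1
1 ∨ 55 = 55
11 ∧ 55 = 11
605 ∨ 11 = 605
11 ∧ 605 = 11
55 ∨ 11 = 55
5 ∨ 605 = 605
5 ∨ 55 = 55
605 ∧ 55 = 55
11 ∧ 605 = 11
5 ∨ 11 = 55
55 ∧ 55 = 55
55 ∨ 55 = 55

55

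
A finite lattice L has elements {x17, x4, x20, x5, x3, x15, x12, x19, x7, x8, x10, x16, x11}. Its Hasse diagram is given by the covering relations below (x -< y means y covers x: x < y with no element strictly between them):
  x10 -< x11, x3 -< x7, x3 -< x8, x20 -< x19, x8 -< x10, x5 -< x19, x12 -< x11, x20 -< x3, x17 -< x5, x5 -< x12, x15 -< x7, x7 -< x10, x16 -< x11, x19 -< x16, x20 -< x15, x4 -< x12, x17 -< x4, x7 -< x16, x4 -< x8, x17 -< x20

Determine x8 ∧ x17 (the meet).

x17

Common lower bounds of {x8, x17}: x17.
The greatest among these is x17.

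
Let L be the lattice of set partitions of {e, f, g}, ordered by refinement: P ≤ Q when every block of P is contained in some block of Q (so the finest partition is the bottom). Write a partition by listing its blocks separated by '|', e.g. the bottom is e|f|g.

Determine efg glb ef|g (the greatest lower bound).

Common lower bounds of {efg, ef|g}: ef|g, e|f|g.
The greatest among these is ef|g.

ef|g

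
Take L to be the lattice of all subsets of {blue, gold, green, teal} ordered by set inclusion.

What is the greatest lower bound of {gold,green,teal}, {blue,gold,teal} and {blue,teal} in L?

Under ⊆, meet is intersection: {gold,green,teal} ∩ {blue,gold,teal} ∩ {blue,teal} = {teal}.

{teal}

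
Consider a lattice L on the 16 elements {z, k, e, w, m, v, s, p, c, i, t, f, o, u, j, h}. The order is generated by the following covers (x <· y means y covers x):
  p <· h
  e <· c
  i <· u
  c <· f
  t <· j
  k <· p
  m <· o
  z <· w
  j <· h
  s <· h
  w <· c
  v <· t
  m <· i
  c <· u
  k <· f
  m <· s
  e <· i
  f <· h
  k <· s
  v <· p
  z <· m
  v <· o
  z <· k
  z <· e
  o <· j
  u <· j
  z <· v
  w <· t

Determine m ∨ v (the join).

o

Common upper bounds of {m, v}: h, j, o.
The least among these is o.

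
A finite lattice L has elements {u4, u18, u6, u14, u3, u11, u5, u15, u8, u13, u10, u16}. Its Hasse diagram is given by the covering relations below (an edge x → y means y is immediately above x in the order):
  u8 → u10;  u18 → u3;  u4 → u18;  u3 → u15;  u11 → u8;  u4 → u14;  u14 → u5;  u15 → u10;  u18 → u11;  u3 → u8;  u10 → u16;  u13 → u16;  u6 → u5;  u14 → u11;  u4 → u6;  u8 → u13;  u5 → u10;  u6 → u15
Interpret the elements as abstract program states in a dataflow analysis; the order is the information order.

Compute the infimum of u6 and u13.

u4

Common lower bounds of {u6, u13}: u4.
The greatest among these is u4.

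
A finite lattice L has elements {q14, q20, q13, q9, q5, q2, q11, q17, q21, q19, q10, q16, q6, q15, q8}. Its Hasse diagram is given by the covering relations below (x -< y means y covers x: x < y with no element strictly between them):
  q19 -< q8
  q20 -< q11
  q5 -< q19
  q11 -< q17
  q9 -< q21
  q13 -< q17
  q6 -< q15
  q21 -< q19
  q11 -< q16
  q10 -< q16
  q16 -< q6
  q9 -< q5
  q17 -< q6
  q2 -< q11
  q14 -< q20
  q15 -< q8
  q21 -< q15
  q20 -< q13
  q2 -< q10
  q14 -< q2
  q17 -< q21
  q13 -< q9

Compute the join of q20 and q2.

Common upper bounds of {q20, q2}: q11, q15, q16, q17, q19, q21, q6, q8.
The least among these is q11.

q11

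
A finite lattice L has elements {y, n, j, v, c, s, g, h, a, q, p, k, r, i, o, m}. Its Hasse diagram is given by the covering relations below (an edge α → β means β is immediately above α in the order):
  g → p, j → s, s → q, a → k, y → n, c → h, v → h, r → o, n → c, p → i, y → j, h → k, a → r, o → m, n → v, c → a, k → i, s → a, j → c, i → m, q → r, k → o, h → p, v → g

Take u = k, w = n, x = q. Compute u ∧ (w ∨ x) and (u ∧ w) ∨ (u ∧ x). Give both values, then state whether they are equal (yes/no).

w ∨ x = r, so u ∧ (w ∨ x) = k ∧ r = a.
u ∧ w = n and u ∧ x = s, so (u ∧ w) ∨ (u ∧ x) = n ∨ s = a.
Equal: yes.

a; a; yes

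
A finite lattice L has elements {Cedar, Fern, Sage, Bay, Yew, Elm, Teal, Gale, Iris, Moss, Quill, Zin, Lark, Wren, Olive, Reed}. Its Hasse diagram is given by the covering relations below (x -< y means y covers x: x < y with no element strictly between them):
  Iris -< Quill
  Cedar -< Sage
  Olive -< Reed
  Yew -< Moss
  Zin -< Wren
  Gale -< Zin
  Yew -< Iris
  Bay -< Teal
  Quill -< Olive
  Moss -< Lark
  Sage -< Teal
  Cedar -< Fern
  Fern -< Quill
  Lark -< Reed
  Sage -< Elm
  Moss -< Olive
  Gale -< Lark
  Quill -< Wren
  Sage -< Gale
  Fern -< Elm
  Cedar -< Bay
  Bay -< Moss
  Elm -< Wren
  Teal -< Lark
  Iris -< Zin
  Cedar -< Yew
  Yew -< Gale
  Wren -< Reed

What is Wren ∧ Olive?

Common lower bounds of {Wren, Olive}: Cedar, Fern, Iris, Quill, Yew.
The greatest among these is Quill.

Quill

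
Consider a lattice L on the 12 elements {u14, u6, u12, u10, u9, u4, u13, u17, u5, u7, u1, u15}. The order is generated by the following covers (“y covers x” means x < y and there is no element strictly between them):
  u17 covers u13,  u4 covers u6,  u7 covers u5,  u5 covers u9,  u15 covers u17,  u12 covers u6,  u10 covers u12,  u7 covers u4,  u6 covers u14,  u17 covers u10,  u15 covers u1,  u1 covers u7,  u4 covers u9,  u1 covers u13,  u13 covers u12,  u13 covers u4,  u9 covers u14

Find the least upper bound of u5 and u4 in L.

Common upper bounds of {u5, u4}: u1, u15, u7.
The least among these is u7.

u7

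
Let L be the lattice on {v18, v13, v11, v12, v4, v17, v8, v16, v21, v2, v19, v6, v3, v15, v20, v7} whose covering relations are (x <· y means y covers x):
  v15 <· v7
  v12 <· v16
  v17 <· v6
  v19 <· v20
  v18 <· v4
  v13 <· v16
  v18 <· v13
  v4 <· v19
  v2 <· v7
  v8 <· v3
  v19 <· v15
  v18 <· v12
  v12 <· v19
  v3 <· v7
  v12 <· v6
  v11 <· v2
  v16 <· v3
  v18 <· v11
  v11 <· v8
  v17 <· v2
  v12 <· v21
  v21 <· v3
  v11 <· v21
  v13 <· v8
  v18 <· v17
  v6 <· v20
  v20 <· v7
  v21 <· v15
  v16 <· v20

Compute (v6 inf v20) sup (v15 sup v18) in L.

v7

v6 ∧ v20 = v6
v15 ∨ v18 = v15
v6 ∨ v15 = v7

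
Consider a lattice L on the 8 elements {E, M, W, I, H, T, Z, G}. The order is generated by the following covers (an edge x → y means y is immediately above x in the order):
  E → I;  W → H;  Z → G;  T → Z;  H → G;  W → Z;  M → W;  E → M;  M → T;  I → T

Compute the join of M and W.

Common upper bounds of {M, W}: G, H, W, Z.
The least among these is W.

W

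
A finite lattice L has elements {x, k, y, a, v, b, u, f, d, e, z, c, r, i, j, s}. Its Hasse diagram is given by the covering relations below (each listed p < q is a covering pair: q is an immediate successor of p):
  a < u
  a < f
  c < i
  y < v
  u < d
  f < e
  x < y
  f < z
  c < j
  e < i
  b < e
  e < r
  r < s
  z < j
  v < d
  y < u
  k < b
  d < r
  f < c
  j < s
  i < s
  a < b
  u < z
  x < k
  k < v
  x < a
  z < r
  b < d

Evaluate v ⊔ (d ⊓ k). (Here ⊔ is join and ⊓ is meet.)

d ∧ k = k
v ∨ k = v

v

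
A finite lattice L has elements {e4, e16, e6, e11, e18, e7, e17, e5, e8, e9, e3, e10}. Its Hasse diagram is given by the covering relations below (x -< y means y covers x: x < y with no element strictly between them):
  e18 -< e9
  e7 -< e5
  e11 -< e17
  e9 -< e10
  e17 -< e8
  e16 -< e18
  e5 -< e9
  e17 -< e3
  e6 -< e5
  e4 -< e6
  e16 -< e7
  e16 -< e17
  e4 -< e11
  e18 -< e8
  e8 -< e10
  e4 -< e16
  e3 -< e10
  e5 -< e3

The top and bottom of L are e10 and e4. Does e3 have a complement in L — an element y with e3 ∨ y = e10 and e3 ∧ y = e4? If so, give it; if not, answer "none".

none

For every candidate y, either e3 ∨ y ≠ e10 or e3 ∧ y ≠ e4; no complement exists.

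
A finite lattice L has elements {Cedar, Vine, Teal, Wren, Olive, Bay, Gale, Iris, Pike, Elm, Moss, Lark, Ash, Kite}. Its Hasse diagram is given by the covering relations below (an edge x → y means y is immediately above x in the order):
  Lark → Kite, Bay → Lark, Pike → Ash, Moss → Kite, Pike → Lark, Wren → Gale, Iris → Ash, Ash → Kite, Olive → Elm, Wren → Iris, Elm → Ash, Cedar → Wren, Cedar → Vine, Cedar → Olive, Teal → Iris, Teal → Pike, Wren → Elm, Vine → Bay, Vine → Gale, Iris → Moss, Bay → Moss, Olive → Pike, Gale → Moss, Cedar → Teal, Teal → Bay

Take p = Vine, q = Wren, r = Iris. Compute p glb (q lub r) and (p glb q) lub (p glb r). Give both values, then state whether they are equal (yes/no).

q lub r = Iris, so p glb (q lub r) = Vine glb Iris = Cedar.
p glb q = Cedar and p glb r = Cedar, so (p glb q) lub (p glb r) = Cedar lub Cedar = Cedar.
Equal: yes.

Cedar; Cedar; yes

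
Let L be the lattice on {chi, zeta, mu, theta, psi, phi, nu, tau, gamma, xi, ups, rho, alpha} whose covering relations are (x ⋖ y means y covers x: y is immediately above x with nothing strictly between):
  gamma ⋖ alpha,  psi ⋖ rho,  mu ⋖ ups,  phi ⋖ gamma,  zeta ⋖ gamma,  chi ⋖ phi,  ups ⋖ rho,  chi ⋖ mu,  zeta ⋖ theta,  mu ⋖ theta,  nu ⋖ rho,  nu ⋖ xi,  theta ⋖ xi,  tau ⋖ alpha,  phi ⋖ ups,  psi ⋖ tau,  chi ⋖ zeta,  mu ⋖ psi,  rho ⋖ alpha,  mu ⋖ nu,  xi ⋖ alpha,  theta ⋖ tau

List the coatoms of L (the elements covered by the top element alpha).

The coatoms are exactly the elements covered by alpha: gamma, rho, tau, xi.

gamma, rho, tau, xi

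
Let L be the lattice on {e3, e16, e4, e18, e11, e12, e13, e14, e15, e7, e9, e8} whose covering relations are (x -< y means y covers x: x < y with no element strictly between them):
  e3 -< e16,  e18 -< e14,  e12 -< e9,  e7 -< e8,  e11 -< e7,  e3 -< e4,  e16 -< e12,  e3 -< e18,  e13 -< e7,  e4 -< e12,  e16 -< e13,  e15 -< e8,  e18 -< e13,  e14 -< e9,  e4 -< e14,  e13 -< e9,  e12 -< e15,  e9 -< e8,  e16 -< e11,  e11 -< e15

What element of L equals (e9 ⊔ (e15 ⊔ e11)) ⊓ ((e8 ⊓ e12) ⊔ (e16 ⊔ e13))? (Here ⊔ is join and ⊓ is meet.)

e15 ∨ e11 = e15
e9 ∨ e15 = e8
e8 ∧ e12 = e12
e16 ∨ e13 = e13
e12 ∨ e13 = e9
e8 ∧ e9 = e9

e9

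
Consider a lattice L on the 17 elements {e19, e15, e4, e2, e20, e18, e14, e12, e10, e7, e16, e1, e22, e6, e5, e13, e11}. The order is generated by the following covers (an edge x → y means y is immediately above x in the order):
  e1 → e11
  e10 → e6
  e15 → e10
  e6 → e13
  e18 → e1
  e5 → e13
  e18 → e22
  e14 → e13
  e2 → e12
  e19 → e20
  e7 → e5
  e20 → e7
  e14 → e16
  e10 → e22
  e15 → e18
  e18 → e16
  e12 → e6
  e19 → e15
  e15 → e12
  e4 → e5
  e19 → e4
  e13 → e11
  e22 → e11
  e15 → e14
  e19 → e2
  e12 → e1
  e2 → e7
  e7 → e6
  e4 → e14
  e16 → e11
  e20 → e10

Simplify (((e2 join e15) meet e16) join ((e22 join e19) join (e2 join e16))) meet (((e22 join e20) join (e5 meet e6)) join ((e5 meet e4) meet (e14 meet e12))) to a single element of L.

e2 ∨ e15 = e12
e12 ∧ e16 = e15
e22 ∨ e19 = e22
e2 ∨ e16 = e11
e22 ∨ e11 = e11
e15 ∨ e11 = e11
e22 ∨ e20 = e22
e5 ∧ e6 = e7
e22 ∨ e7 = e11
e5 ∧ e4 = e4
e14 ∧ e12 = e15
e4 ∧ e15 = e19
e11 ∨ e19 = e11
e11 ∧ e11 = e11

e11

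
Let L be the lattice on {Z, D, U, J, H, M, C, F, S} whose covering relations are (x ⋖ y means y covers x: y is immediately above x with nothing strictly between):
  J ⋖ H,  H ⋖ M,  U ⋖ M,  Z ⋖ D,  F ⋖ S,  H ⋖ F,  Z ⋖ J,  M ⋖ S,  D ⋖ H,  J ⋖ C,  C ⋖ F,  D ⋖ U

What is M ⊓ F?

Common lower bounds of {M, F}: D, H, J, Z.
The greatest among these is H.

H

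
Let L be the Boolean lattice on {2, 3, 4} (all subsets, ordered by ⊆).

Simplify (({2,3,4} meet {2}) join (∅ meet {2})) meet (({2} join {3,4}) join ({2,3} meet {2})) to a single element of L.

{2}

{2,3,4} ∧ {2} = {2}
∅ ∧ {2} = ∅
{2} ∨ ∅ = {2}
{2} ∨ {3,4} = {2,3,4}
{2,3} ∧ {2} = {2}
{2,3,4} ∨ {2} = {2,3,4}
{2} ∧ {2,3,4} = {2}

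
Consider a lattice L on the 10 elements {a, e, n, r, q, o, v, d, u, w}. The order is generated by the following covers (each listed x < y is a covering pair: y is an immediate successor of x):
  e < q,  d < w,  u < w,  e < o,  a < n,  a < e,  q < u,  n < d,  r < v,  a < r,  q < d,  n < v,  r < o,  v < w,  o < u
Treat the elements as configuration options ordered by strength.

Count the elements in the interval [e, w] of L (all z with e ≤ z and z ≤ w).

6

The interval [e, w] = {d, e, o, q, u, w}, which has 6 elements.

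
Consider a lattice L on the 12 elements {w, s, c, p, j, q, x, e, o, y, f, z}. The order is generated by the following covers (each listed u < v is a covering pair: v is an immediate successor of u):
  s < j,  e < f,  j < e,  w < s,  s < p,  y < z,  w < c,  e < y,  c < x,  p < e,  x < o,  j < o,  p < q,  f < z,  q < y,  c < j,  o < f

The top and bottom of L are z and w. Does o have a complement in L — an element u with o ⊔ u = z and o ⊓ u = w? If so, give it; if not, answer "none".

none

For every candidate u, either o ∨ u ≠ z or o ∧ u ≠ w; no complement exists.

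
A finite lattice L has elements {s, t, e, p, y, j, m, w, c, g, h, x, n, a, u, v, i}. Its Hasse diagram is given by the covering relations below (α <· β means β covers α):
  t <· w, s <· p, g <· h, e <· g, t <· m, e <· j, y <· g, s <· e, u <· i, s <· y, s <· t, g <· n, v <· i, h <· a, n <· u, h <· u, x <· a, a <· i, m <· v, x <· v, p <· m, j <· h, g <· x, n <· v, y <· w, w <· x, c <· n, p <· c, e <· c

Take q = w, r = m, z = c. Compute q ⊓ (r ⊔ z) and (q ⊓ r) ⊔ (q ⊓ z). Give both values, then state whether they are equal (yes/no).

w; t; no

r ⊔ z = v, so q ⊓ (r ⊔ z) = w ⊓ v = w.
q ⊓ r = t and q ⊓ z = s, so (q ⊓ r) ⊔ (q ⊓ z) = t ⊔ s = t.
Equal: no.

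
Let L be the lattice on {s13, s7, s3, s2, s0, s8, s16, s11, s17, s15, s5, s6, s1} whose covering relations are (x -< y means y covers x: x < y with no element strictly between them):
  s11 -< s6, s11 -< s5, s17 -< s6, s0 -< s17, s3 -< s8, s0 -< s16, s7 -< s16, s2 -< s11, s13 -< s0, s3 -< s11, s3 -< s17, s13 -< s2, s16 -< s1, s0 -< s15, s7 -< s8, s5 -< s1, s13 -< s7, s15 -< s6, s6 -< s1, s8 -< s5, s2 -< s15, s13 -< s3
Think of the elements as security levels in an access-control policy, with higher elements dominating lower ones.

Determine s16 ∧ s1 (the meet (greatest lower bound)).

Common lower bounds of {s16, s1}: s0, s13, s16, s7.
The greatest among these is s16.

s16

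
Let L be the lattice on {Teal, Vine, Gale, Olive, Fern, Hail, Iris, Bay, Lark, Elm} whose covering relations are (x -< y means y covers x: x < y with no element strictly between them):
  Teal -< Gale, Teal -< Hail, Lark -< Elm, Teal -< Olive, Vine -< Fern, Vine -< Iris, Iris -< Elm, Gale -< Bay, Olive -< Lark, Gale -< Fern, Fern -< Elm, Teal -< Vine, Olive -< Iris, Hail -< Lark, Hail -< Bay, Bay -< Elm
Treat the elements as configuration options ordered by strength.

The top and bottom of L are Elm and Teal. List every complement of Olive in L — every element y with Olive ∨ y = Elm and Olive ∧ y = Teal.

Bay, Fern, Gale

Need y with Olive ∨ y = Elm and Olive ∧ y = Teal.
Checking each element gives: Bay, Fern, Gale.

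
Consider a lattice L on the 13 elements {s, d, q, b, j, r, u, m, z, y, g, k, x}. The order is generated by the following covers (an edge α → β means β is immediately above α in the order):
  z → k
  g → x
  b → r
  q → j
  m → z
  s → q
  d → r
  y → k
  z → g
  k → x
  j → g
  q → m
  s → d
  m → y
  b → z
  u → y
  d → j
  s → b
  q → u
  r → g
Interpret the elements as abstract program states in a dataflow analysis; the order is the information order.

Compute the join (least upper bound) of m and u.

y

Common upper bounds of {m, u}: k, x, y.
The least among these is y.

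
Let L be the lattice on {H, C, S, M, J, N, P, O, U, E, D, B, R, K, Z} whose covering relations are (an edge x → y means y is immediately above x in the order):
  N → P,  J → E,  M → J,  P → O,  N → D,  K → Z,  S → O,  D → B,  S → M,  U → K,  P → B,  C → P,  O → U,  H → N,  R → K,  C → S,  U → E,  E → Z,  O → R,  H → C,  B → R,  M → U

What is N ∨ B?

Common upper bounds of {N, B}: B, K, R, Z.
The least among these is B.

B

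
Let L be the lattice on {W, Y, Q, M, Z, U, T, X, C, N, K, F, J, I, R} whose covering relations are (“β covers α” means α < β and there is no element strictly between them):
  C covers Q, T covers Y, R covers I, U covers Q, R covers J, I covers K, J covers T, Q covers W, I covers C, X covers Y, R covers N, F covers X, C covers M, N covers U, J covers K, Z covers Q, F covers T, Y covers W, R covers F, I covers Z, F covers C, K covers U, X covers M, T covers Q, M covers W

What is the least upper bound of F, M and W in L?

Common upper bounds of {F, M, W}: F, R.
The least among these is F.

F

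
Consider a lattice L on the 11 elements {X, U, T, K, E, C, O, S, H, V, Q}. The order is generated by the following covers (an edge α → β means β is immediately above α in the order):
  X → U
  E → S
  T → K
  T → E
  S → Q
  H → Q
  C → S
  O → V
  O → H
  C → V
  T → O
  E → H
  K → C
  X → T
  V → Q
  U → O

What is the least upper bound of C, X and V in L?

Common upper bounds of {C, X, V}: Q, V.
The least among these is V.

V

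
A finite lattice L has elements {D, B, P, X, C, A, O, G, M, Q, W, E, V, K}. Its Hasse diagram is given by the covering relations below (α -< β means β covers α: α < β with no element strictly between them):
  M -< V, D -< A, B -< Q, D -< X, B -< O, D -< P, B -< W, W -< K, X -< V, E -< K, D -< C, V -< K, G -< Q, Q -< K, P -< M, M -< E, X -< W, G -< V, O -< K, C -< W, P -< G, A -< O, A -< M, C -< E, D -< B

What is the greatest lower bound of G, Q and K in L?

G

Common lower bounds of {G, Q, K}: D, G, P.
The greatest among these is G.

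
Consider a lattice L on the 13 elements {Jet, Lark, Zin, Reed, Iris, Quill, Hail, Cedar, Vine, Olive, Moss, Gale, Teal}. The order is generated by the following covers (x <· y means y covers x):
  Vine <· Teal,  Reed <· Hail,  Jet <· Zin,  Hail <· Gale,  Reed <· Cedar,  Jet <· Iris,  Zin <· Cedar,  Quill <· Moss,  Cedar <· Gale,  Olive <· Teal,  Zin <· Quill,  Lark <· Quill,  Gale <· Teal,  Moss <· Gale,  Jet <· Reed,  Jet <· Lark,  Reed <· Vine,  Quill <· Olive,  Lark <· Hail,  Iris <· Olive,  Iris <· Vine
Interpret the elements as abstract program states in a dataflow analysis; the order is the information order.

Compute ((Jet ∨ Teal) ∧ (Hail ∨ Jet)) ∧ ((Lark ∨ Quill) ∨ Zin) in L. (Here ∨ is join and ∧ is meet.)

Lark

Jet ∨ Teal = Teal
Hail ∨ Jet = Hail
Teal ∧ Hail = Hail
Lark ∨ Quill = Quill
Quill ∨ Zin = Quill
Hail ∧ Quill = Lark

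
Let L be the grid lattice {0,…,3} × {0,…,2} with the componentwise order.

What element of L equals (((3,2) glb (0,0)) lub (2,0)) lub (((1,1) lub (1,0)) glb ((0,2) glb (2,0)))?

(2,0)

(3,2) ∧ (0,0) = (0,0)
(0,0) ∨ (2,0) = (2,0)
(1,1) ∨ (1,0) = (1,1)
(0,2) ∧ (2,0) = (0,0)
(1,1) ∧ (0,0) = (0,0)
(2,0) ∨ (0,0) = (2,0)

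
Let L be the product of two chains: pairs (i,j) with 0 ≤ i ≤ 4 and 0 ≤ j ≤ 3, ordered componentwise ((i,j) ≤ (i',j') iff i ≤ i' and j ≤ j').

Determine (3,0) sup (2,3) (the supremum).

(3,3)

In a product of chains, the join is componentwise max, giving (3,3).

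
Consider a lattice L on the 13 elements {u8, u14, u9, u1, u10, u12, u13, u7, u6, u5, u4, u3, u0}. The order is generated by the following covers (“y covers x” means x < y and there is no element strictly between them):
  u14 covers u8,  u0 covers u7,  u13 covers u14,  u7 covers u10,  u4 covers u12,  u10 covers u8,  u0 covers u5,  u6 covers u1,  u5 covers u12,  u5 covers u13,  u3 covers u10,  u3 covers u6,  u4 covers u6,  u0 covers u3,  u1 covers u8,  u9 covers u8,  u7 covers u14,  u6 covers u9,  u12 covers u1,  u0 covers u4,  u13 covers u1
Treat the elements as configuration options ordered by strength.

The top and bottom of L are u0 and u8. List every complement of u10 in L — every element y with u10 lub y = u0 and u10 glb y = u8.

Need y with u10 ∨ y = u0 and u10 ∧ y = u8.
Checking each element gives: u12, u13, u4, u5.

u12, u13, u4, u5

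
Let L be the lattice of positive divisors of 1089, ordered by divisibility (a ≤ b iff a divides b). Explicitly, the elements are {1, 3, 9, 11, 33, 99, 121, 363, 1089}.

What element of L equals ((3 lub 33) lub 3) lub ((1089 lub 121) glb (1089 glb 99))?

3 ∨ 33 = 33
33 ∨ 3 = 33
1089 ∨ 121 = 1089
1089 ∧ 99 = 99
1089 ∧ 99 = 99
33 ∨ 99 = 99

99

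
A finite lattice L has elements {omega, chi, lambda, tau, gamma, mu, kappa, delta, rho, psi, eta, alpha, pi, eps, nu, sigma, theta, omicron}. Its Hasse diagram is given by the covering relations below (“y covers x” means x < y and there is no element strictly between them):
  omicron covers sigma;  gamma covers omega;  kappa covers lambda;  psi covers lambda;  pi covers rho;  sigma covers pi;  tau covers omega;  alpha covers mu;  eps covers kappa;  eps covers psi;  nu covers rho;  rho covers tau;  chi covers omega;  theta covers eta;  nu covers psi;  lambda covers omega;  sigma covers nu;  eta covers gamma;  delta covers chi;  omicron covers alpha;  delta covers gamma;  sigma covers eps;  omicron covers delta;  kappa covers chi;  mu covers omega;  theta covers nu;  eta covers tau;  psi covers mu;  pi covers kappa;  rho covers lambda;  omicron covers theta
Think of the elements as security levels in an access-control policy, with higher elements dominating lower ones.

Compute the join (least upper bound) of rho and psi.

nu

Common upper bounds of {rho, psi}: nu, omicron, sigma, theta.
The least among these is nu.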